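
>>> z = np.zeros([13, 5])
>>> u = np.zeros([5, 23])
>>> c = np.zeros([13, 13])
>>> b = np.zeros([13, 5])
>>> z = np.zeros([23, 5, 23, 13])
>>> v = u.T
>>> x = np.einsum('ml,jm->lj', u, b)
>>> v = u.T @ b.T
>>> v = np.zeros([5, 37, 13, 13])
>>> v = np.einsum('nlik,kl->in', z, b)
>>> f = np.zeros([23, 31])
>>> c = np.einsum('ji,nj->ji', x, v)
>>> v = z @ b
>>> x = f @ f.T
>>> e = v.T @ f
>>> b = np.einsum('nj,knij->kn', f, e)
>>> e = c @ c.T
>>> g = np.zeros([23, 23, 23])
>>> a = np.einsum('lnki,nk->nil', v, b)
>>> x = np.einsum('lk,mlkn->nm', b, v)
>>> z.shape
(23, 5, 23, 13)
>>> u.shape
(5, 23)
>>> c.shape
(23, 13)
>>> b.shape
(5, 23)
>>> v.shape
(23, 5, 23, 5)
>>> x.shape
(5, 23)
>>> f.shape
(23, 31)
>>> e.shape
(23, 23)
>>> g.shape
(23, 23, 23)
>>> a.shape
(5, 5, 23)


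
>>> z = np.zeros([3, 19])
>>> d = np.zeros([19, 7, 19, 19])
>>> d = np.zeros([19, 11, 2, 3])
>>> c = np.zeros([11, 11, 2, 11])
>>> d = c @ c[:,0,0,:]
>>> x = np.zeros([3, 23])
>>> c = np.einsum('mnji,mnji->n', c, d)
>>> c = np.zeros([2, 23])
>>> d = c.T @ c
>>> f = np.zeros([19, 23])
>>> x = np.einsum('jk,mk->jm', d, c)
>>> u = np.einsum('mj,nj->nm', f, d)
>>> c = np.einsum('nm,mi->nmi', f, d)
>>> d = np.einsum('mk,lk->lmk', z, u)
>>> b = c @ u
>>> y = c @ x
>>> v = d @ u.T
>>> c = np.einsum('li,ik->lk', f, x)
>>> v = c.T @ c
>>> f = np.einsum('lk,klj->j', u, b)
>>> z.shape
(3, 19)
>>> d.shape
(23, 3, 19)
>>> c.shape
(19, 2)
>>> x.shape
(23, 2)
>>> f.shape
(19,)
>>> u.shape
(23, 19)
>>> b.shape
(19, 23, 19)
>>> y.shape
(19, 23, 2)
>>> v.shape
(2, 2)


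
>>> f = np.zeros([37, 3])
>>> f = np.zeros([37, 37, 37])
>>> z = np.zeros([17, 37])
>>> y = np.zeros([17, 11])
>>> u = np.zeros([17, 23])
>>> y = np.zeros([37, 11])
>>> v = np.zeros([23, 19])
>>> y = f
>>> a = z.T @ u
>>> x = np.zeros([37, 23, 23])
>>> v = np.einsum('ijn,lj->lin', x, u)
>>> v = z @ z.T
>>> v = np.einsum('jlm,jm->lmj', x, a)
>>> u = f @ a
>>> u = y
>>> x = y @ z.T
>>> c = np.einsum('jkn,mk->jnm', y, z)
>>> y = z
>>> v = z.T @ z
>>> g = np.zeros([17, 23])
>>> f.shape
(37, 37, 37)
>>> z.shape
(17, 37)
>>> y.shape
(17, 37)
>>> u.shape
(37, 37, 37)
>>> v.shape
(37, 37)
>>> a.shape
(37, 23)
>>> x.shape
(37, 37, 17)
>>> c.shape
(37, 37, 17)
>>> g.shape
(17, 23)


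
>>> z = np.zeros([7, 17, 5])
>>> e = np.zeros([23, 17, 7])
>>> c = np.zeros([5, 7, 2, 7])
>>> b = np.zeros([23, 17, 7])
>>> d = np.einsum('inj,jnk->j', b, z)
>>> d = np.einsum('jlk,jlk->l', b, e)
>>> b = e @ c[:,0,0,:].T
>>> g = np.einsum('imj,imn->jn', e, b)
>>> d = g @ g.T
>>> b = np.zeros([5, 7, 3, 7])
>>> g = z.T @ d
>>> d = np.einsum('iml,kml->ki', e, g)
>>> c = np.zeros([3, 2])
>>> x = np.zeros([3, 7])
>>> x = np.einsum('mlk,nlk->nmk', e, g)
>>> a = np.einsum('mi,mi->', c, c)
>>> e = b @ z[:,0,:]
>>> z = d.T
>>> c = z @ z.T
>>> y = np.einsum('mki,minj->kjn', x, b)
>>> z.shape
(23, 5)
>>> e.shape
(5, 7, 3, 5)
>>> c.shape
(23, 23)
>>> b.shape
(5, 7, 3, 7)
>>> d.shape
(5, 23)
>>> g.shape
(5, 17, 7)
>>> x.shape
(5, 23, 7)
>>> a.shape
()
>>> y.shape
(23, 7, 3)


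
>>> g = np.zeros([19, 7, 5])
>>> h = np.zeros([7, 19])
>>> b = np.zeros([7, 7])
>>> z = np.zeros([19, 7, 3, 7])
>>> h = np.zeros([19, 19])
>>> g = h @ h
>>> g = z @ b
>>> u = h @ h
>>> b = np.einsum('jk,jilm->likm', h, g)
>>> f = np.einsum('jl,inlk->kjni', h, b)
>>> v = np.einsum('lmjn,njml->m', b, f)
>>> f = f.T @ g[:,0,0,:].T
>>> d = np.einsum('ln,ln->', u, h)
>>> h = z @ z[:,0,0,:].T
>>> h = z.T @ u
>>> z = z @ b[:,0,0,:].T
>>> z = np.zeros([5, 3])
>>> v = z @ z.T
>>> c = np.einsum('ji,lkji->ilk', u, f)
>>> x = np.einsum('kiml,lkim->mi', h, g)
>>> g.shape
(19, 7, 3, 7)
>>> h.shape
(7, 3, 7, 19)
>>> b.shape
(3, 7, 19, 7)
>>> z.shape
(5, 3)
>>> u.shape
(19, 19)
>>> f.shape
(3, 7, 19, 19)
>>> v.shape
(5, 5)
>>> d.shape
()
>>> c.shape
(19, 3, 7)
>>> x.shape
(7, 3)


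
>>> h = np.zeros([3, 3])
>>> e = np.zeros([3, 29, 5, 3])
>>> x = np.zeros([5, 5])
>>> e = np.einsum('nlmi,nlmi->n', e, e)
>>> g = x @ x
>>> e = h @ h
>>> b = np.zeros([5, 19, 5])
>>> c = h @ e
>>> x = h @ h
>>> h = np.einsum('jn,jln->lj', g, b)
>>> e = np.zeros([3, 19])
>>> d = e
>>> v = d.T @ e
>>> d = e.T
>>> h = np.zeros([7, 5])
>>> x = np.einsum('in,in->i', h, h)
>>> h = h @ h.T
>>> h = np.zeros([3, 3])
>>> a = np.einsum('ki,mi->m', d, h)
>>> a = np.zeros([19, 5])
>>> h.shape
(3, 3)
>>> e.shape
(3, 19)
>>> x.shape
(7,)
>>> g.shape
(5, 5)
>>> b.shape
(5, 19, 5)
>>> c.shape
(3, 3)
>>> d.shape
(19, 3)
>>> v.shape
(19, 19)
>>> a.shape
(19, 5)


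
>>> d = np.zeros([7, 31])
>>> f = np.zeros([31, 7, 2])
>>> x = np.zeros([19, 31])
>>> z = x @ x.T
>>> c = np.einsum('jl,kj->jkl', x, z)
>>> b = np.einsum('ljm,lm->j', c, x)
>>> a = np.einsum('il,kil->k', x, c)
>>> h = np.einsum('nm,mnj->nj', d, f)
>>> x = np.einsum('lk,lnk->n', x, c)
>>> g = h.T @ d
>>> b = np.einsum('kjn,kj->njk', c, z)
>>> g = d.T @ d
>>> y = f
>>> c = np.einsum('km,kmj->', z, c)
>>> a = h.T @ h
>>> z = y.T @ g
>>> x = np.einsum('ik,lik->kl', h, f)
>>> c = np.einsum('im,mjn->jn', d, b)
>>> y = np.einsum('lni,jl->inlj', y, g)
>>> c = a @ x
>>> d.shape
(7, 31)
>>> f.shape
(31, 7, 2)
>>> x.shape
(2, 31)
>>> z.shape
(2, 7, 31)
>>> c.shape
(2, 31)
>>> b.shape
(31, 19, 19)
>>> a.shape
(2, 2)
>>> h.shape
(7, 2)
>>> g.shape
(31, 31)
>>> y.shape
(2, 7, 31, 31)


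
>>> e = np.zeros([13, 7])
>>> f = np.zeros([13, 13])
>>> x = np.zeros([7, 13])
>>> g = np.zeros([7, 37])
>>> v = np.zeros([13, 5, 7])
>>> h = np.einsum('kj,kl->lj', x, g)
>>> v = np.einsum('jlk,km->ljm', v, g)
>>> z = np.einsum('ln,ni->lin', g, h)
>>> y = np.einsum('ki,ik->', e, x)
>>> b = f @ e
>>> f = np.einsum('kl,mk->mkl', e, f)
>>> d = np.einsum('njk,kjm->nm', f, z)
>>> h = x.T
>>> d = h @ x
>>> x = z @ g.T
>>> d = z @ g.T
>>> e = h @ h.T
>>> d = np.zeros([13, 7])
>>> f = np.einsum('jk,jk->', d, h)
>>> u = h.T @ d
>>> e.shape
(13, 13)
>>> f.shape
()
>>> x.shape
(7, 13, 7)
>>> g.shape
(7, 37)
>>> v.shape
(5, 13, 37)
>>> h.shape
(13, 7)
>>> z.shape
(7, 13, 37)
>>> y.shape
()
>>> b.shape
(13, 7)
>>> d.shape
(13, 7)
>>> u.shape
(7, 7)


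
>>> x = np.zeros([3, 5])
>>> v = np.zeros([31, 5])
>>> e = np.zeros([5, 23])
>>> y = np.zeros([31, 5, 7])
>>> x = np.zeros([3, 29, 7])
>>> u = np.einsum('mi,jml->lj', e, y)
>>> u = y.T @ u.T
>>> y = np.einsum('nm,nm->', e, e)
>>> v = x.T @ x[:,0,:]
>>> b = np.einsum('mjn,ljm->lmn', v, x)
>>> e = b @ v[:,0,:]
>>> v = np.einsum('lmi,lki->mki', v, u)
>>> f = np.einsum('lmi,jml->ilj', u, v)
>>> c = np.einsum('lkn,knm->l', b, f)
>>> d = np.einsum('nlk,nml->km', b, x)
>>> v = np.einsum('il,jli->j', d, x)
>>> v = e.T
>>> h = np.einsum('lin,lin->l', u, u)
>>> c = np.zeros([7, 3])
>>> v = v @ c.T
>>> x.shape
(3, 29, 7)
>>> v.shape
(7, 7, 7)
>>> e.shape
(3, 7, 7)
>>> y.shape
()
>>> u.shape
(7, 5, 7)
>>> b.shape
(3, 7, 7)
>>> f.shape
(7, 7, 29)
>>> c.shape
(7, 3)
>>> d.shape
(7, 29)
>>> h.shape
(7,)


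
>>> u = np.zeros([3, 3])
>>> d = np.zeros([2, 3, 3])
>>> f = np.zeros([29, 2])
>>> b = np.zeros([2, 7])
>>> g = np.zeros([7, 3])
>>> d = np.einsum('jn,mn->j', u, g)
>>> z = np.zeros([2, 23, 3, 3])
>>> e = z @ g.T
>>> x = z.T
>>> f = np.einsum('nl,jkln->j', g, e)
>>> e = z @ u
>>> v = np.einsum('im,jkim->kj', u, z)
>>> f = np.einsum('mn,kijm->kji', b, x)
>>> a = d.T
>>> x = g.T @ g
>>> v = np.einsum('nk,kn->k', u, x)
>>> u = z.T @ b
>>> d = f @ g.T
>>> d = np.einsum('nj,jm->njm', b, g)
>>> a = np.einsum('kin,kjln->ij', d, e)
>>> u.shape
(3, 3, 23, 7)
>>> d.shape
(2, 7, 3)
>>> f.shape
(3, 23, 3)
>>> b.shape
(2, 7)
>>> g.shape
(7, 3)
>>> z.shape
(2, 23, 3, 3)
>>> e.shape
(2, 23, 3, 3)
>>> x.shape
(3, 3)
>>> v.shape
(3,)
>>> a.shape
(7, 23)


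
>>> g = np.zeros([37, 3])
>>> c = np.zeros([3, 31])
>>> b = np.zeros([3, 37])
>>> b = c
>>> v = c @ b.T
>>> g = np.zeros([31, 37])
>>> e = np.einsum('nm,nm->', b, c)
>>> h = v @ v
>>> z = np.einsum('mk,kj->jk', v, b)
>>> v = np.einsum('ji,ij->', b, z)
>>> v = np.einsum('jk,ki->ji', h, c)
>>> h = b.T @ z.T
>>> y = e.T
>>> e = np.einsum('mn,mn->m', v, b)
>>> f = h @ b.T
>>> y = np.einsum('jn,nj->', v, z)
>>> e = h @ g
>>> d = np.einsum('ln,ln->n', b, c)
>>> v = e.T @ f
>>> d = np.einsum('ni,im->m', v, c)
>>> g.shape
(31, 37)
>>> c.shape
(3, 31)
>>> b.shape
(3, 31)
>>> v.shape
(37, 3)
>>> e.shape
(31, 37)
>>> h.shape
(31, 31)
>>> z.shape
(31, 3)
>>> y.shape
()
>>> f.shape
(31, 3)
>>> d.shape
(31,)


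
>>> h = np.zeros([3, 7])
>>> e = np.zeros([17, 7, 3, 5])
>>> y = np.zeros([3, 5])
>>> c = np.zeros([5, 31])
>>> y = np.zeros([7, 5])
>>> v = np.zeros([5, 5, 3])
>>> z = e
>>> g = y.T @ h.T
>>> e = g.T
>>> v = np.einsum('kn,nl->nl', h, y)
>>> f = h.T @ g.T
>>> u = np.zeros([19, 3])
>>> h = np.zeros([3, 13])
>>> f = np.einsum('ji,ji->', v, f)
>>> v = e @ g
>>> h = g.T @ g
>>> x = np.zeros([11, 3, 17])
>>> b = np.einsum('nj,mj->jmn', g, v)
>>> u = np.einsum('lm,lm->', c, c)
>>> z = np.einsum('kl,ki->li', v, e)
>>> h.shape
(3, 3)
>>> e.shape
(3, 5)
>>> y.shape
(7, 5)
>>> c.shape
(5, 31)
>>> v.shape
(3, 3)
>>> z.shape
(3, 5)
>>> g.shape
(5, 3)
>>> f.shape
()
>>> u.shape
()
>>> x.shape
(11, 3, 17)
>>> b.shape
(3, 3, 5)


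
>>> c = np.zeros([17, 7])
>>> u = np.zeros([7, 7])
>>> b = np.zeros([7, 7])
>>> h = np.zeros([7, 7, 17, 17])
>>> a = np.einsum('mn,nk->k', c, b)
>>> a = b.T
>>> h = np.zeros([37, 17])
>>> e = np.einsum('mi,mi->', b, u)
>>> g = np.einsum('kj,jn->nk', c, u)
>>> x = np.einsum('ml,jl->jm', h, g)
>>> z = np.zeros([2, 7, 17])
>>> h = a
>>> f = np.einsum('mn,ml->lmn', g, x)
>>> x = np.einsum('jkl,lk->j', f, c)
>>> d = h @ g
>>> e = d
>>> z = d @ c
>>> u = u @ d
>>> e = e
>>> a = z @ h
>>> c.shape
(17, 7)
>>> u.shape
(7, 17)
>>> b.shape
(7, 7)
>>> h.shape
(7, 7)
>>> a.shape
(7, 7)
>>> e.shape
(7, 17)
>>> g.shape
(7, 17)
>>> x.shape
(37,)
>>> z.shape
(7, 7)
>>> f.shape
(37, 7, 17)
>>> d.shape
(7, 17)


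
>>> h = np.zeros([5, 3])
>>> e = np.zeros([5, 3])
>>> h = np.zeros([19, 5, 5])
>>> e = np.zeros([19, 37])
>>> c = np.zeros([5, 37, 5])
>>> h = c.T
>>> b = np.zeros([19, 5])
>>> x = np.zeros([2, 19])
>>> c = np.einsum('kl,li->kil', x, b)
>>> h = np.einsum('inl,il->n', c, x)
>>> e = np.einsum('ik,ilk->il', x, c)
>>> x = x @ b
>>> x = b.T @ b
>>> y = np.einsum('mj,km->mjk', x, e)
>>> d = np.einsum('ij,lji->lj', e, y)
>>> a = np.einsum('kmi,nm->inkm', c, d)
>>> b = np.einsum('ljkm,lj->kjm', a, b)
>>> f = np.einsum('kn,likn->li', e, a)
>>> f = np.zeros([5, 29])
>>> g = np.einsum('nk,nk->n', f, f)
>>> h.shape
(5,)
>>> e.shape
(2, 5)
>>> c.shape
(2, 5, 19)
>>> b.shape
(2, 5, 5)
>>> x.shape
(5, 5)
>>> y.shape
(5, 5, 2)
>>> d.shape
(5, 5)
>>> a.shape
(19, 5, 2, 5)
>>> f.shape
(5, 29)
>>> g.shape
(5,)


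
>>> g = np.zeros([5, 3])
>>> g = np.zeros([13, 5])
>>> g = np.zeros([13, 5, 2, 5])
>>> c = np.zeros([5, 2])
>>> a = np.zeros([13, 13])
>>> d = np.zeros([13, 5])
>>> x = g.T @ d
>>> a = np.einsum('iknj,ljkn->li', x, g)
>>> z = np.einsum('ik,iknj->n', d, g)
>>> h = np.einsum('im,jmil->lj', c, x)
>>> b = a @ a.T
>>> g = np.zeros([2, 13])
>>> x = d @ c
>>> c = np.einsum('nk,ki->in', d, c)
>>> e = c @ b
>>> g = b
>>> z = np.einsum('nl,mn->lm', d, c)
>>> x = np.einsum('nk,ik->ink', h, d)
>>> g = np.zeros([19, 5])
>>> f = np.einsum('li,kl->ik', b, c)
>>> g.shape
(19, 5)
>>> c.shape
(2, 13)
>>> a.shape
(13, 5)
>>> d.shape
(13, 5)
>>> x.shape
(13, 5, 5)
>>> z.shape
(5, 2)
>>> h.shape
(5, 5)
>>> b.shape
(13, 13)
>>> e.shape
(2, 13)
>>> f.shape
(13, 2)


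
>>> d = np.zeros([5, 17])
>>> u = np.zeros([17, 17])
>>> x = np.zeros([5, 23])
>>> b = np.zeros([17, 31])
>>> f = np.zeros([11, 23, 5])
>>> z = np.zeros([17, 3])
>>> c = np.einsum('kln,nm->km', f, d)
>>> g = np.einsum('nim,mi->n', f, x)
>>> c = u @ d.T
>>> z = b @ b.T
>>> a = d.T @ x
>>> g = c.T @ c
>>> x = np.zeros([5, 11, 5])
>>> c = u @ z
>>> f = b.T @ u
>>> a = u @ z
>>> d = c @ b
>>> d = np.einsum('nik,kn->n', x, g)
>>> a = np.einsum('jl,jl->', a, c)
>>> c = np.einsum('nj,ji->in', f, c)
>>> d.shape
(5,)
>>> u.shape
(17, 17)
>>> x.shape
(5, 11, 5)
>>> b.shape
(17, 31)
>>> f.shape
(31, 17)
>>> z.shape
(17, 17)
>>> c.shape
(17, 31)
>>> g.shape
(5, 5)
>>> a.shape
()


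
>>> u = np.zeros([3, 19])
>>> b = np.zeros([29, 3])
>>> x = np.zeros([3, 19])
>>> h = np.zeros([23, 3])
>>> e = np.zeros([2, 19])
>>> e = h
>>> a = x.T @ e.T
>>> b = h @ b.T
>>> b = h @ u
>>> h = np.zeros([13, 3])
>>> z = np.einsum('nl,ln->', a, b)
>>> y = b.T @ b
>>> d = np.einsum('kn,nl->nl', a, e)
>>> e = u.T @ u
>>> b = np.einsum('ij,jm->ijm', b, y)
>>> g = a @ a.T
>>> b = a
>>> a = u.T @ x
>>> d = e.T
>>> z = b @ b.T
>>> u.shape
(3, 19)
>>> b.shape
(19, 23)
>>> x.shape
(3, 19)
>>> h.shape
(13, 3)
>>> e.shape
(19, 19)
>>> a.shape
(19, 19)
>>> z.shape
(19, 19)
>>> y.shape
(19, 19)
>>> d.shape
(19, 19)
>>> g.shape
(19, 19)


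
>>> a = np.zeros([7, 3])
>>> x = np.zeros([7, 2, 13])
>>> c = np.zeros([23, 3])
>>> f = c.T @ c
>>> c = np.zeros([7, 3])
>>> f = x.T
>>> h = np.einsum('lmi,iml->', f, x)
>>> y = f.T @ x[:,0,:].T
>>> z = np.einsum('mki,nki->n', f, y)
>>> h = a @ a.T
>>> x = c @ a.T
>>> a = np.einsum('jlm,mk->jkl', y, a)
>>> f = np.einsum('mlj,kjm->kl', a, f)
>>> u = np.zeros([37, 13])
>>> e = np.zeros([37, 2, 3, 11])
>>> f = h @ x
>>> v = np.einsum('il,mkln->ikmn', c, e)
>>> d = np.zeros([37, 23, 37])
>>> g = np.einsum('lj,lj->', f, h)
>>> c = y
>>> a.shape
(7, 3, 2)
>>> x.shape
(7, 7)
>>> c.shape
(7, 2, 7)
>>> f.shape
(7, 7)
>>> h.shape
(7, 7)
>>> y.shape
(7, 2, 7)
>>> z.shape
(7,)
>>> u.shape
(37, 13)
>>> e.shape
(37, 2, 3, 11)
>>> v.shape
(7, 2, 37, 11)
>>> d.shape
(37, 23, 37)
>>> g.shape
()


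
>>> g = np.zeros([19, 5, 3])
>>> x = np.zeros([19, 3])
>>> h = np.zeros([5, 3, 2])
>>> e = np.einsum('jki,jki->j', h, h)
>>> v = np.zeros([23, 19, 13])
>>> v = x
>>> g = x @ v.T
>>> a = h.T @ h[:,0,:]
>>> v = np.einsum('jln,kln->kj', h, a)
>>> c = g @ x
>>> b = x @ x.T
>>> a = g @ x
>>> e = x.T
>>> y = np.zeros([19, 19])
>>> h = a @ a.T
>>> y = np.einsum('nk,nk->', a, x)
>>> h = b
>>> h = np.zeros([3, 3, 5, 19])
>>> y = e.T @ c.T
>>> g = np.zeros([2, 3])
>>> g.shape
(2, 3)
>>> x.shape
(19, 3)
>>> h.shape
(3, 3, 5, 19)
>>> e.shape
(3, 19)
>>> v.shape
(2, 5)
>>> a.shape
(19, 3)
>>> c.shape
(19, 3)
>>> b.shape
(19, 19)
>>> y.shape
(19, 19)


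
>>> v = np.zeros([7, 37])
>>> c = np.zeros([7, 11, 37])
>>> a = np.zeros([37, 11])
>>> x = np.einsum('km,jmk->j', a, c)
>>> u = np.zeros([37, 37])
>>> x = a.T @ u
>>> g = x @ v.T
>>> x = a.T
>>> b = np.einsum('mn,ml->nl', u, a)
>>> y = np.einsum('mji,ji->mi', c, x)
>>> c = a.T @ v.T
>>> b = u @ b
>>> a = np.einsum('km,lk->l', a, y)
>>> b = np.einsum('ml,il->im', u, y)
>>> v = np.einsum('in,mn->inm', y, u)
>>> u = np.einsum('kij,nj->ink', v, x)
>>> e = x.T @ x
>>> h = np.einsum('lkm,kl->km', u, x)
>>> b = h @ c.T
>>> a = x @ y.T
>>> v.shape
(7, 37, 37)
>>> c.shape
(11, 7)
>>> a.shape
(11, 7)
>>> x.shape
(11, 37)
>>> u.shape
(37, 11, 7)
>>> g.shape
(11, 7)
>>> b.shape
(11, 11)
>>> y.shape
(7, 37)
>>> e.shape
(37, 37)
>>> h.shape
(11, 7)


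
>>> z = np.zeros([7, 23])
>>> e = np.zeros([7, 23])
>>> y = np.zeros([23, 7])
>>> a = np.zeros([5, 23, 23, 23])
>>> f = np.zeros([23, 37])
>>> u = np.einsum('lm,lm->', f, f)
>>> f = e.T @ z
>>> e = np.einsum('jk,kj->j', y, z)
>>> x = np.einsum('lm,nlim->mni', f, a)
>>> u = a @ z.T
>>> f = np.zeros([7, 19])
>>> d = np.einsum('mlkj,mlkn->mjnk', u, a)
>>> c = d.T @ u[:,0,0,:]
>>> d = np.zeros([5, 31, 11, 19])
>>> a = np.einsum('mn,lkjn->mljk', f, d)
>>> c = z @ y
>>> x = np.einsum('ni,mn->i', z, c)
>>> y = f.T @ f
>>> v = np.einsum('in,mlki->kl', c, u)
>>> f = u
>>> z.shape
(7, 23)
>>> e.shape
(23,)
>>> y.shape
(19, 19)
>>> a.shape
(7, 5, 11, 31)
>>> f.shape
(5, 23, 23, 7)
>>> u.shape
(5, 23, 23, 7)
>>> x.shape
(23,)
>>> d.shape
(5, 31, 11, 19)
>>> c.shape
(7, 7)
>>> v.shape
(23, 23)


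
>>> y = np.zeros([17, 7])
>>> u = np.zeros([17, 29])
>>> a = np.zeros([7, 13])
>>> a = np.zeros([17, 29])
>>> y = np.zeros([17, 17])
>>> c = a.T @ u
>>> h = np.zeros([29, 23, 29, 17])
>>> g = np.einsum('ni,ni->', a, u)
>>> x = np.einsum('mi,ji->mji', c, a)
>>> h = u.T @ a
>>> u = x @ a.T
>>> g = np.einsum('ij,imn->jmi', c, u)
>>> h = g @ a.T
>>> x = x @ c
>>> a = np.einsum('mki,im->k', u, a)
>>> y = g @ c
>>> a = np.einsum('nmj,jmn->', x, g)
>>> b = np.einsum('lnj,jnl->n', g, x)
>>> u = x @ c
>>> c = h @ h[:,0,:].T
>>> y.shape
(29, 17, 29)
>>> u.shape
(29, 17, 29)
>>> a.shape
()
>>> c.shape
(29, 17, 29)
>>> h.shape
(29, 17, 17)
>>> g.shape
(29, 17, 29)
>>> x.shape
(29, 17, 29)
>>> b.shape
(17,)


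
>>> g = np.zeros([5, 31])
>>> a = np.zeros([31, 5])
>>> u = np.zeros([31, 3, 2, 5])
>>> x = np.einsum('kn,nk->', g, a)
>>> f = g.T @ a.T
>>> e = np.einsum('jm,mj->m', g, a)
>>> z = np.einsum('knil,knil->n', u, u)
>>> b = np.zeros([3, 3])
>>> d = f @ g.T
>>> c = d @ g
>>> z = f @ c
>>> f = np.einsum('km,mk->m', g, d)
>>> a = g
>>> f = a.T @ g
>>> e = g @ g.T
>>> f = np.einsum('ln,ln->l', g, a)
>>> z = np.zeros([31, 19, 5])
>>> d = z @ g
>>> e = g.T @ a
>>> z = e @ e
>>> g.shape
(5, 31)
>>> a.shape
(5, 31)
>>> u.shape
(31, 3, 2, 5)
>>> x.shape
()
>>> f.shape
(5,)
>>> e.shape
(31, 31)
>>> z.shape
(31, 31)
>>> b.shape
(3, 3)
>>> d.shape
(31, 19, 31)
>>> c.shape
(31, 31)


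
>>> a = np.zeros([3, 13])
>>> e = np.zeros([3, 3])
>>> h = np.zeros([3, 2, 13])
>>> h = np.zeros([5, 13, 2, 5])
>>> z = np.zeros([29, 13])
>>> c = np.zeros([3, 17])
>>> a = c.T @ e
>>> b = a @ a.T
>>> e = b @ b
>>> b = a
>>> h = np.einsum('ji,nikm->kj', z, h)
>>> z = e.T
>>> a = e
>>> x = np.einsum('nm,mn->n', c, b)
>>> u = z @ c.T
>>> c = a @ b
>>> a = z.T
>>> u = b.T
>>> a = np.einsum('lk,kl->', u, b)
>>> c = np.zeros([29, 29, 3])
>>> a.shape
()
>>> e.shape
(17, 17)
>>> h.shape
(2, 29)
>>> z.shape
(17, 17)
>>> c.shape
(29, 29, 3)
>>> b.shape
(17, 3)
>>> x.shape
(3,)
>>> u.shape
(3, 17)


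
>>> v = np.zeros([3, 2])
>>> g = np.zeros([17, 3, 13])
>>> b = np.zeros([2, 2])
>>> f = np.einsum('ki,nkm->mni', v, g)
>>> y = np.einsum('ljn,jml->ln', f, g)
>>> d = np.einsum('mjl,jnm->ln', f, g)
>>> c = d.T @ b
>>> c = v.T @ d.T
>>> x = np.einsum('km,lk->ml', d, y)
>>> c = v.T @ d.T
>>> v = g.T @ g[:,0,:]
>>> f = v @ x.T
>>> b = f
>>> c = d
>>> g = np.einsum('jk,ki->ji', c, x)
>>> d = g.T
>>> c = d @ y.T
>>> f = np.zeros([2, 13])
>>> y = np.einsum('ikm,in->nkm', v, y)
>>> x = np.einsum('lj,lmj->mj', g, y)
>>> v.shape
(13, 3, 13)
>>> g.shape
(2, 13)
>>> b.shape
(13, 3, 3)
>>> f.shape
(2, 13)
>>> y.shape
(2, 3, 13)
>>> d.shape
(13, 2)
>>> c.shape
(13, 13)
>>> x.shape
(3, 13)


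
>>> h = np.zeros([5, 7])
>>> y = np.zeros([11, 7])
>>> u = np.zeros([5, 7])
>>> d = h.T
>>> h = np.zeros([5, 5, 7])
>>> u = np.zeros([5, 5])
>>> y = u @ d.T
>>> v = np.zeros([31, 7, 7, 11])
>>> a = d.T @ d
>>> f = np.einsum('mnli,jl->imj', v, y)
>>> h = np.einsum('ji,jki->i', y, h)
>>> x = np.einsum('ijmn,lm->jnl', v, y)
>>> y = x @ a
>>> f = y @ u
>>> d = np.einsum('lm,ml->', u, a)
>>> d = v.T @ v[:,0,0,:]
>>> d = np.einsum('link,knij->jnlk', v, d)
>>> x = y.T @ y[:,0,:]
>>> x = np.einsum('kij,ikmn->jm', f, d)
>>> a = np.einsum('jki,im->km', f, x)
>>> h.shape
(7,)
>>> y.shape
(7, 11, 5)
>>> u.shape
(5, 5)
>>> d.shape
(11, 7, 31, 11)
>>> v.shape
(31, 7, 7, 11)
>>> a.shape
(11, 31)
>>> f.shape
(7, 11, 5)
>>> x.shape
(5, 31)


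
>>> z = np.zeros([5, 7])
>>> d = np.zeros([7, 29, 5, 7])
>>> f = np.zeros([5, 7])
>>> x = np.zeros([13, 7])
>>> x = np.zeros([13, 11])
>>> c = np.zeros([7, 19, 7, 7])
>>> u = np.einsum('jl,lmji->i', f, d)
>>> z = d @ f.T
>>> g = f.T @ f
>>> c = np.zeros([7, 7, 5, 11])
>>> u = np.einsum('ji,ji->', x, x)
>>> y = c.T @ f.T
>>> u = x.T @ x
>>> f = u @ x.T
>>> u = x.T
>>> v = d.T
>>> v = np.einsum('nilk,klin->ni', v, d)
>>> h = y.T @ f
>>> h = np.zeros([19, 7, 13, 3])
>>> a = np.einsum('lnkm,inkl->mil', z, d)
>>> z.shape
(7, 29, 5, 5)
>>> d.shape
(7, 29, 5, 7)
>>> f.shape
(11, 13)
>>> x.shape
(13, 11)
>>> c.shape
(7, 7, 5, 11)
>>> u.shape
(11, 13)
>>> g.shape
(7, 7)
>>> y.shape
(11, 5, 7, 5)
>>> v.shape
(7, 5)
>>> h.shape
(19, 7, 13, 3)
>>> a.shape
(5, 7, 7)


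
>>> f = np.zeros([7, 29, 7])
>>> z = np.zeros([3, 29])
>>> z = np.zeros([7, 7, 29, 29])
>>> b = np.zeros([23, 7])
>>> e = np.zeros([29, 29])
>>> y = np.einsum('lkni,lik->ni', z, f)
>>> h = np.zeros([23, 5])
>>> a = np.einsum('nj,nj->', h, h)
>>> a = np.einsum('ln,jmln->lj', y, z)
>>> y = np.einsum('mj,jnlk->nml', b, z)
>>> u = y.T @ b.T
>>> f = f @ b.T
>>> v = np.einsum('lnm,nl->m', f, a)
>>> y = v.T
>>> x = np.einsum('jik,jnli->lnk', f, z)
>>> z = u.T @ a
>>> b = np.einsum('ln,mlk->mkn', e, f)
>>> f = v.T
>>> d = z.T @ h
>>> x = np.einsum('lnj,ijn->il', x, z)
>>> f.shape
(23,)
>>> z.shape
(23, 23, 7)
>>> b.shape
(7, 23, 29)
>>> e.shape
(29, 29)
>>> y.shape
(23,)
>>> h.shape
(23, 5)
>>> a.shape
(29, 7)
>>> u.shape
(29, 23, 23)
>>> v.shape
(23,)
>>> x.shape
(23, 29)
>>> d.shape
(7, 23, 5)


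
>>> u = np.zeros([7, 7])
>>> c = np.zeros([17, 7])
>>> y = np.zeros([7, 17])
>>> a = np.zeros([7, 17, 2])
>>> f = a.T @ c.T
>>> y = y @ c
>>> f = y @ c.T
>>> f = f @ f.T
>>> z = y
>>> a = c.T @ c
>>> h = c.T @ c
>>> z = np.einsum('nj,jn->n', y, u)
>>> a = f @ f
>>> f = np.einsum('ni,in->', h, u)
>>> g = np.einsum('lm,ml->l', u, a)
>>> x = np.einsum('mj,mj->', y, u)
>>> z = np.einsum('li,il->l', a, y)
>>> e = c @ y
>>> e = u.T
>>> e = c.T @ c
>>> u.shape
(7, 7)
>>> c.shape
(17, 7)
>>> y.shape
(7, 7)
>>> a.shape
(7, 7)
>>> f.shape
()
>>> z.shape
(7,)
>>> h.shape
(7, 7)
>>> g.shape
(7,)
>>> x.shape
()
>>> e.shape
(7, 7)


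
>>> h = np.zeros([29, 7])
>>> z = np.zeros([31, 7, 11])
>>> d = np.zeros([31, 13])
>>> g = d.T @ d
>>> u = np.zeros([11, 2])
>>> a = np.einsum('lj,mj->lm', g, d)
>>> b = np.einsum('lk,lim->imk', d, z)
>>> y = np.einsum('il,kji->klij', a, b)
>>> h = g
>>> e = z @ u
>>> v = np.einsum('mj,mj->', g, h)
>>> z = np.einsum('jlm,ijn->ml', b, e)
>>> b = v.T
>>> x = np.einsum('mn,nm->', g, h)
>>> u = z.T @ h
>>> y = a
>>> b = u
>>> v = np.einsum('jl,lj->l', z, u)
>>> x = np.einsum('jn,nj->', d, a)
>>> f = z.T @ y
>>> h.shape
(13, 13)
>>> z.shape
(13, 11)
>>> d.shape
(31, 13)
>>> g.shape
(13, 13)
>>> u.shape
(11, 13)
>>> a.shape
(13, 31)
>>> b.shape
(11, 13)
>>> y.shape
(13, 31)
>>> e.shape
(31, 7, 2)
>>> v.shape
(11,)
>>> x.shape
()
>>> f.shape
(11, 31)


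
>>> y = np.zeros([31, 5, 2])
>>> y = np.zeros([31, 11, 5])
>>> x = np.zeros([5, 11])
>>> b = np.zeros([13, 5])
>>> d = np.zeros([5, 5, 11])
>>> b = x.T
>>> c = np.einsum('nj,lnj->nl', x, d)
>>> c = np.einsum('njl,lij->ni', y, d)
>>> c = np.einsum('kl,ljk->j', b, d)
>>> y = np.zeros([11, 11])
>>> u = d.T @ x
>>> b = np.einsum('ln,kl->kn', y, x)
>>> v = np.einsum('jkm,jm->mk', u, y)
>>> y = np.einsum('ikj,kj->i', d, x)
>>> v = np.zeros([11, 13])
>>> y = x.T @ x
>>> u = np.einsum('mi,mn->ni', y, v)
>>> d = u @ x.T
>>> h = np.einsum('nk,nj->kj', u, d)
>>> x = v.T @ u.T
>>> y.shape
(11, 11)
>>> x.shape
(13, 13)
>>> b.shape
(5, 11)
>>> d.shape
(13, 5)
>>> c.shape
(5,)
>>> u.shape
(13, 11)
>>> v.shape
(11, 13)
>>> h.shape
(11, 5)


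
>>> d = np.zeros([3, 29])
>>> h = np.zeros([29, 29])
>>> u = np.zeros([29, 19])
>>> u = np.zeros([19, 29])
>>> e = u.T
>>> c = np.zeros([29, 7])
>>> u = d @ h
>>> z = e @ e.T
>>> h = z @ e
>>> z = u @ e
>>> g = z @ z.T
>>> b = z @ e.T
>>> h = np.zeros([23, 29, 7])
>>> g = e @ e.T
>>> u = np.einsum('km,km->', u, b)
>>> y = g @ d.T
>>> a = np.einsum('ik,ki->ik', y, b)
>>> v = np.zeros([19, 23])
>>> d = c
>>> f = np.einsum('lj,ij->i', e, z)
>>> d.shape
(29, 7)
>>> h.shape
(23, 29, 7)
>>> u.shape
()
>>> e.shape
(29, 19)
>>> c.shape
(29, 7)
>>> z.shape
(3, 19)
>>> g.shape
(29, 29)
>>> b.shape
(3, 29)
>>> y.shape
(29, 3)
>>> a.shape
(29, 3)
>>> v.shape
(19, 23)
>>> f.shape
(3,)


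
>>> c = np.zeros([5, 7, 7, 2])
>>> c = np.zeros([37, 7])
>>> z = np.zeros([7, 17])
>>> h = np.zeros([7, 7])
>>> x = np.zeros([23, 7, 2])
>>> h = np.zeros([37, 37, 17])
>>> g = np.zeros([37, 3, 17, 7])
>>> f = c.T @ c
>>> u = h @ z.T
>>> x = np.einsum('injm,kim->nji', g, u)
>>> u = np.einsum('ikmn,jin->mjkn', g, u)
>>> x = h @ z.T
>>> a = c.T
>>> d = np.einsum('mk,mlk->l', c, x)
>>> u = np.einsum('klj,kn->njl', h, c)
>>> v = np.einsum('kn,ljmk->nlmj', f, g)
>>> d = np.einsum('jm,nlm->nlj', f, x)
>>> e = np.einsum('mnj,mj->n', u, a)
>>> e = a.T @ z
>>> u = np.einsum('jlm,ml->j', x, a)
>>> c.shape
(37, 7)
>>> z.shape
(7, 17)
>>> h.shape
(37, 37, 17)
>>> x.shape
(37, 37, 7)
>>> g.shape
(37, 3, 17, 7)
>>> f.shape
(7, 7)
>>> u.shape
(37,)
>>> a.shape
(7, 37)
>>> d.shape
(37, 37, 7)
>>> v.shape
(7, 37, 17, 3)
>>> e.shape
(37, 17)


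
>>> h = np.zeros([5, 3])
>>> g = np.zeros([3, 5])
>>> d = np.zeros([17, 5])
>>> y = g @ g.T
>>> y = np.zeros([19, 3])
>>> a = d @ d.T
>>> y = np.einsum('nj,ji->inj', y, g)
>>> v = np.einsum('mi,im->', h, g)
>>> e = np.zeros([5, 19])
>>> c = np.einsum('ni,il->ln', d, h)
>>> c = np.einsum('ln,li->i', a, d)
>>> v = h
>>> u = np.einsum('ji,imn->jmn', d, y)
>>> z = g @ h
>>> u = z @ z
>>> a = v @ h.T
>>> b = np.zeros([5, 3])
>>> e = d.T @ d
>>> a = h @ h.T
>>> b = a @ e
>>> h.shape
(5, 3)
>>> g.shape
(3, 5)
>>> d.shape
(17, 5)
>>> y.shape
(5, 19, 3)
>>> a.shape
(5, 5)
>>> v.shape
(5, 3)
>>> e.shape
(5, 5)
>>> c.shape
(5,)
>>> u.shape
(3, 3)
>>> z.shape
(3, 3)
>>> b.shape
(5, 5)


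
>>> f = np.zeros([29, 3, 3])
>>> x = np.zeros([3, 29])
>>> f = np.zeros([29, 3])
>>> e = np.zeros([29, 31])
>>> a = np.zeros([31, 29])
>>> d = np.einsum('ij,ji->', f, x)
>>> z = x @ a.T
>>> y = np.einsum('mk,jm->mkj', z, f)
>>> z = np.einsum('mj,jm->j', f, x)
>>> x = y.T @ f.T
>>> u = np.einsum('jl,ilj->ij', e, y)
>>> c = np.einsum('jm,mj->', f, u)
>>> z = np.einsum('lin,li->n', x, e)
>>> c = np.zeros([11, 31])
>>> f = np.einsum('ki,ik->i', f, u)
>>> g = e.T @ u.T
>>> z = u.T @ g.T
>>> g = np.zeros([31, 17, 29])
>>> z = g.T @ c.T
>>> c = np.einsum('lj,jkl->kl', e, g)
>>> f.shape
(3,)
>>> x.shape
(29, 31, 29)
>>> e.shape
(29, 31)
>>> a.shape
(31, 29)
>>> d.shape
()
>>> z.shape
(29, 17, 11)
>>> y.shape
(3, 31, 29)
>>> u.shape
(3, 29)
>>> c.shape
(17, 29)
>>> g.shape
(31, 17, 29)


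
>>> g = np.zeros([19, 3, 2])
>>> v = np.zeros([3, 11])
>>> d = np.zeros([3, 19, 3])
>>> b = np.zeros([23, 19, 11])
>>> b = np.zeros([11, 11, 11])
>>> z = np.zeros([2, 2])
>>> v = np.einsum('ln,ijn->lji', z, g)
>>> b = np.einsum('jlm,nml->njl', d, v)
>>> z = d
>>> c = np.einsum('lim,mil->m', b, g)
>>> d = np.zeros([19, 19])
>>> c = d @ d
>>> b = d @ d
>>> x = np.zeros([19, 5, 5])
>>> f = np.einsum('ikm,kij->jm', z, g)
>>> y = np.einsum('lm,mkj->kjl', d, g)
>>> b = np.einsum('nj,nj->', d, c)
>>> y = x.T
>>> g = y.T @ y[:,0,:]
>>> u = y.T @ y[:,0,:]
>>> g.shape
(19, 5, 19)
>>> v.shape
(2, 3, 19)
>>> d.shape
(19, 19)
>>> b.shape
()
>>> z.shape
(3, 19, 3)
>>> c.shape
(19, 19)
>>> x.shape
(19, 5, 5)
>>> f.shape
(2, 3)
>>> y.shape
(5, 5, 19)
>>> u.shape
(19, 5, 19)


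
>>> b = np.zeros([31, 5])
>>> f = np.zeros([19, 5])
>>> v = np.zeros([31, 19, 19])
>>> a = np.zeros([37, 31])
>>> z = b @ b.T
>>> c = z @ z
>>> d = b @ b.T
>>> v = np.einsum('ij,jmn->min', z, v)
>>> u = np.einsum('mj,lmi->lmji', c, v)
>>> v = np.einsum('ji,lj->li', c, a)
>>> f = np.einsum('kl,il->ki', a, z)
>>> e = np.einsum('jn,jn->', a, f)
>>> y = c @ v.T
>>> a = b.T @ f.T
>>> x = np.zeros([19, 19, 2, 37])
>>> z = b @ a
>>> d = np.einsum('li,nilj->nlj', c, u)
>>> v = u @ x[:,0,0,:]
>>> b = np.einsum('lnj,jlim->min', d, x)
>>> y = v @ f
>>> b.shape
(37, 2, 31)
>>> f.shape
(37, 31)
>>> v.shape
(19, 31, 31, 37)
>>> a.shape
(5, 37)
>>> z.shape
(31, 37)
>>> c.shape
(31, 31)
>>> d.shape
(19, 31, 19)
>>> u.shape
(19, 31, 31, 19)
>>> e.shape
()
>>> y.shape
(19, 31, 31, 31)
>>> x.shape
(19, 19, 2, 37)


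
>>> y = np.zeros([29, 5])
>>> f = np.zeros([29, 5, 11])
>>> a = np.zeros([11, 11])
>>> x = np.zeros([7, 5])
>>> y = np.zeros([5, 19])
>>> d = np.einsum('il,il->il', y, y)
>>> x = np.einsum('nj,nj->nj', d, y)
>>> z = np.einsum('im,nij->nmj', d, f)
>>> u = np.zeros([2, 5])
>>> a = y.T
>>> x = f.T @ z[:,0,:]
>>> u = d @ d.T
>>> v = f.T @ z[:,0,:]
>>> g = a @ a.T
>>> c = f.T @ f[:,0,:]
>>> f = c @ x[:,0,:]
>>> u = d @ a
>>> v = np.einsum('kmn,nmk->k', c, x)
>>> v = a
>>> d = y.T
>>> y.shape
(5, 19)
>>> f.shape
(11, 5, 11)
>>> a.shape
(19, 5)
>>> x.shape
(11, 5, 11)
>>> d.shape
(19, 5)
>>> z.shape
(29, 19, 11)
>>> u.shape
(5, 5)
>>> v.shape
(19, 5)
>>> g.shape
(19, 19)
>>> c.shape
(11, 5, 11)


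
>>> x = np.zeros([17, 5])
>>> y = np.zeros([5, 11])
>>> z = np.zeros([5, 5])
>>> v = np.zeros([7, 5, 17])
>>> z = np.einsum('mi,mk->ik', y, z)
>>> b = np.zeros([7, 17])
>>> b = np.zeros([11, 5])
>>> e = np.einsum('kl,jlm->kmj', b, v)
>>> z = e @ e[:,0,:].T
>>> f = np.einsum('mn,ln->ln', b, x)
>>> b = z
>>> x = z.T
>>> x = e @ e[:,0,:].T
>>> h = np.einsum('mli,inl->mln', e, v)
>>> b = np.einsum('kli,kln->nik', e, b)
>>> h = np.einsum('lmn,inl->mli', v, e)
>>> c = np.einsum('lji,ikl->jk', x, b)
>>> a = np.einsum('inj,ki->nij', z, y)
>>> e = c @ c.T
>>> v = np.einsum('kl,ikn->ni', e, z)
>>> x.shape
(11, 17, 11)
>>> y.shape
(5, 11)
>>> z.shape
(11, 17, 11)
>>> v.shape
(11, 11)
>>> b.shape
(11, 7, 11)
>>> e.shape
(17, 17)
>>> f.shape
(17, 5)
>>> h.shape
(5, 7, 11)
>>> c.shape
(17, 7)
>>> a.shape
(17, 11, 11)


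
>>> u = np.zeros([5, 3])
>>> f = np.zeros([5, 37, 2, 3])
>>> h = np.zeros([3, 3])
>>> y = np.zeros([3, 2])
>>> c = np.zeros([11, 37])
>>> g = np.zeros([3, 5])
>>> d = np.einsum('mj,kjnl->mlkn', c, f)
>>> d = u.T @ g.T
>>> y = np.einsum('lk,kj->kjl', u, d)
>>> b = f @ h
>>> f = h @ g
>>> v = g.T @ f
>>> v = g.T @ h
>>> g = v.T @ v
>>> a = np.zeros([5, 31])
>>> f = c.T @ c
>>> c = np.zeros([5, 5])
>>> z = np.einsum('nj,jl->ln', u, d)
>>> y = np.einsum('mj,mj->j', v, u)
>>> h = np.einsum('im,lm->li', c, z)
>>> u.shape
(5, 3)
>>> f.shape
(37, 37)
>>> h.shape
(3, 5)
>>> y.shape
(3,)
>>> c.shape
(5, 5)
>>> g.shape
(3, 3)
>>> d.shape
(3, 3)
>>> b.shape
(5, 37, 2, 3)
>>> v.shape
(5, 3)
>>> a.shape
(5, 31)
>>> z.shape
(3, 5)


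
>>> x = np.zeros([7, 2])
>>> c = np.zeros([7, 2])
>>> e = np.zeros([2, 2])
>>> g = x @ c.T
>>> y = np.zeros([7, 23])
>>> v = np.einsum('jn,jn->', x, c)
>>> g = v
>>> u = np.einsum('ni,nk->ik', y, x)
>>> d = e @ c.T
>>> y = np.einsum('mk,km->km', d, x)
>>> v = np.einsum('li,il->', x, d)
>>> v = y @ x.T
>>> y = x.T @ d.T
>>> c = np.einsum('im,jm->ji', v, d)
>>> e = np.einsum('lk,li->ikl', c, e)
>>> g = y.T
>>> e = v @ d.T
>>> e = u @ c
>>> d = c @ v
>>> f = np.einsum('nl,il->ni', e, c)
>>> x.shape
(7, 2)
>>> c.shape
(2, 7)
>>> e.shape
(23, 7)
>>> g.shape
(2, 2)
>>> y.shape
(2, 2)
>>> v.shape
(7, 7)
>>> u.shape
(23, 2)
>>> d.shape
(2, 7)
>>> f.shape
(23, 2)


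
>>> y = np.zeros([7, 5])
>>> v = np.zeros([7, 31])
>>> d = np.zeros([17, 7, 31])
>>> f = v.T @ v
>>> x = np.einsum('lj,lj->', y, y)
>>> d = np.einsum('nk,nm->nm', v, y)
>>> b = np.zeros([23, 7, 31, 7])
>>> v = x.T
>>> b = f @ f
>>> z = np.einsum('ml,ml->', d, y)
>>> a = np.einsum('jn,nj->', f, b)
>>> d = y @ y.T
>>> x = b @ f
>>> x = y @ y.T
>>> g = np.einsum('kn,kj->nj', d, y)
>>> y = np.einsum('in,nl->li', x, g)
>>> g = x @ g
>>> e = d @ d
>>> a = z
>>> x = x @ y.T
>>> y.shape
(5, 7)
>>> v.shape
()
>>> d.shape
(7, 7)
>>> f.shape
(31, 31)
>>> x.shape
(7, 5)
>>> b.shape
(31, 31)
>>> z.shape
()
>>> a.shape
()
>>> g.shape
(7, 5)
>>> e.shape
(7, 7)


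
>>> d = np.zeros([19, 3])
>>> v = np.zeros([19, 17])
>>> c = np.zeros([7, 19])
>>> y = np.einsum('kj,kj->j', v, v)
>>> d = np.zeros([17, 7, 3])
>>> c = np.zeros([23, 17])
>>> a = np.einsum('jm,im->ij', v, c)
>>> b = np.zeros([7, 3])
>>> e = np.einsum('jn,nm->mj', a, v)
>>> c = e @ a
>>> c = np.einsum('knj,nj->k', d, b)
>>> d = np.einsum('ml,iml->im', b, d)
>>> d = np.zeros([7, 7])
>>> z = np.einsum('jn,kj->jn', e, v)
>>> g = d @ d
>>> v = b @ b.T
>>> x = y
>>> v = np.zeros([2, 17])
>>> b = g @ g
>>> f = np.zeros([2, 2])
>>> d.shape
(7, 7)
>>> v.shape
(2, 17)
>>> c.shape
(17,)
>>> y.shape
(17,)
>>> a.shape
(23, 19)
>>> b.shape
(7, 7)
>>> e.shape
(17, 23)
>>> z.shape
(17, 23)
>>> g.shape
(7, 7)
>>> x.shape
(17,)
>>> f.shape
(2, 2)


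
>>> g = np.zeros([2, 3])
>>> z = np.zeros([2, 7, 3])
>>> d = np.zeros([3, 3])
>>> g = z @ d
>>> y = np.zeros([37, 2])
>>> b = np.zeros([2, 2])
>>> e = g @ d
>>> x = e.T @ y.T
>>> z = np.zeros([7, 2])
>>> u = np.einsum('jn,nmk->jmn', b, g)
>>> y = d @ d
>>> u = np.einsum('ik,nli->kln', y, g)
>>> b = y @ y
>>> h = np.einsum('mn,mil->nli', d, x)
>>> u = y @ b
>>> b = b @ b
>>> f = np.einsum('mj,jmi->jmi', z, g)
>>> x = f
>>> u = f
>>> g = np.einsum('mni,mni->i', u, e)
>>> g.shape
(3,)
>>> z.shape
(7, 2)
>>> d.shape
(3, 3)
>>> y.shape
(3, 3)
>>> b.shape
(3, 3)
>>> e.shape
(2, 7, 3)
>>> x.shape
(2, 7, 3)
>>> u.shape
(2, 7, 3)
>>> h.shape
(3, 37, 7)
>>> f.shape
(2, 7, 3)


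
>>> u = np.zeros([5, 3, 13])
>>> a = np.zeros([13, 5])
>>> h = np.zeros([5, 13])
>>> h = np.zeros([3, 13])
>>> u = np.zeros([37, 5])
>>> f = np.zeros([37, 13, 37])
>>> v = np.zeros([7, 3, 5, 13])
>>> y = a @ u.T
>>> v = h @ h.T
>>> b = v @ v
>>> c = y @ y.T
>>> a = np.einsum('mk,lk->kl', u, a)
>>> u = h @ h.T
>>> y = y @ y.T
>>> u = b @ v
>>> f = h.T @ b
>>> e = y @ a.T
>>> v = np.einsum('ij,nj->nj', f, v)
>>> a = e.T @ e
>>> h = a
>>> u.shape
(3, 3)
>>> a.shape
(5, 5)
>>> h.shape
(5, 5)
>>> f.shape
(13, 3)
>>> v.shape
(3, 3)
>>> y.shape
(13, 13)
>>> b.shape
(3, 3)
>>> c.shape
(13, 13)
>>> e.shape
(13, 5)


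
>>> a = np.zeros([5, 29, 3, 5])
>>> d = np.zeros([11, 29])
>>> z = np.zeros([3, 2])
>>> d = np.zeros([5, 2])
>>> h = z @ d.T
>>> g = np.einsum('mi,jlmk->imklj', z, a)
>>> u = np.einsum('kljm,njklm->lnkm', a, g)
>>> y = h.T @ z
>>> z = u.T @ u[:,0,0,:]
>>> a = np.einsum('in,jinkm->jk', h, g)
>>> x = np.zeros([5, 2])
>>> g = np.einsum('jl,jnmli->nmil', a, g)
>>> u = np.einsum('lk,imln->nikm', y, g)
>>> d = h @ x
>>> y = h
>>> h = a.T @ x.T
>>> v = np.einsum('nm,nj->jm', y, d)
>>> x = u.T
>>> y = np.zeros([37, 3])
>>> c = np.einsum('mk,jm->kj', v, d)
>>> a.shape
(2, 29)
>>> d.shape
(3, 2)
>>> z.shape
(5, 5, 2, 5)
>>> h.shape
(29, 5)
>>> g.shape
(3, 5, 5, 29)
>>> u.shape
(29, 3, 2, 5)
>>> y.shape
(37, 3)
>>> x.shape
(5, 2, 3, 29)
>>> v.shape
(2, 5)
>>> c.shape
(5, 3)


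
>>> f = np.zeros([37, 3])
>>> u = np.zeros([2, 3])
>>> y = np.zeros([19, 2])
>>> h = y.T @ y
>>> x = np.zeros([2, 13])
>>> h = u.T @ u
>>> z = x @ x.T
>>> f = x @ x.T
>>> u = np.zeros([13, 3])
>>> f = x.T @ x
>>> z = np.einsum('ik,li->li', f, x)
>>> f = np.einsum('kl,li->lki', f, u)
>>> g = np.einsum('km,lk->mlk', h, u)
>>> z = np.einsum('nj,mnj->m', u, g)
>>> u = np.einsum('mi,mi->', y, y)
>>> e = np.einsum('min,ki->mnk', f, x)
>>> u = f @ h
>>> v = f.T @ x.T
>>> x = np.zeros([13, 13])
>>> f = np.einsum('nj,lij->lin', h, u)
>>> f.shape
(13, 13, 3)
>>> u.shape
(13, 13, 3)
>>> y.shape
(19, 2)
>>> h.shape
(3, 3)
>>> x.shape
(13, 13)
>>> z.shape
(3,)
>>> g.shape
(3, 13, 3)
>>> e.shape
(13, 3, 2)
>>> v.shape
(3, 13, 2)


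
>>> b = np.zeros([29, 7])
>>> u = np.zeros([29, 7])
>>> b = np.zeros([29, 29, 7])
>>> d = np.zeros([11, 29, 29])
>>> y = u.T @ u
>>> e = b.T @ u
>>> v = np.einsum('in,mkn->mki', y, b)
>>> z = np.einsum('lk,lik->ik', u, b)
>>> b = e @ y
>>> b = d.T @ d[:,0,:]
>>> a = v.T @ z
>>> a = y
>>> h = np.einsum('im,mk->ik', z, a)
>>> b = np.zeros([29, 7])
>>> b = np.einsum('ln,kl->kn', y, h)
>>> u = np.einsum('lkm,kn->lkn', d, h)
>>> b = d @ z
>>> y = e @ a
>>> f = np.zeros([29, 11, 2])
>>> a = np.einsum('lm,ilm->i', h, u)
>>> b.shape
(11, 29, 7)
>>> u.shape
(11, 29, 7)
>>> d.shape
(11, 29, 29)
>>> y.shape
(7, 29, 7)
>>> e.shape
(7, 29, 7)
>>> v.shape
(29, 29, 7)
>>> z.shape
(29, 7)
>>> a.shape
(11,)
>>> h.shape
(29, 7)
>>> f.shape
(29, 11, 2)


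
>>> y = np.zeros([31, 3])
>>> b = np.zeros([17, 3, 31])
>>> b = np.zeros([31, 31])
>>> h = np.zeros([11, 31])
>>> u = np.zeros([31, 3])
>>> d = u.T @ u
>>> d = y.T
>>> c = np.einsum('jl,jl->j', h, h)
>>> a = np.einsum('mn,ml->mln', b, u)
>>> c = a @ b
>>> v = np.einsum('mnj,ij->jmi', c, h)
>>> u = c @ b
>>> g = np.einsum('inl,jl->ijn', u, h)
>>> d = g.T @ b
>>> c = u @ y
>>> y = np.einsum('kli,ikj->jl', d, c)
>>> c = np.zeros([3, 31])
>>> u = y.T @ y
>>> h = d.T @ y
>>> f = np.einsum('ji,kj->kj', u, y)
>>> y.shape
(3, 11)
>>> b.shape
(31, 31)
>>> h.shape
(31, 11, 11)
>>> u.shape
(11, 11)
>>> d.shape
(3, 11, 31)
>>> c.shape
(3, 31)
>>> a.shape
(31, 3, 31)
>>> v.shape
(31, 31, 11)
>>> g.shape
(31, 11, 3)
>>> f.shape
(3, 11)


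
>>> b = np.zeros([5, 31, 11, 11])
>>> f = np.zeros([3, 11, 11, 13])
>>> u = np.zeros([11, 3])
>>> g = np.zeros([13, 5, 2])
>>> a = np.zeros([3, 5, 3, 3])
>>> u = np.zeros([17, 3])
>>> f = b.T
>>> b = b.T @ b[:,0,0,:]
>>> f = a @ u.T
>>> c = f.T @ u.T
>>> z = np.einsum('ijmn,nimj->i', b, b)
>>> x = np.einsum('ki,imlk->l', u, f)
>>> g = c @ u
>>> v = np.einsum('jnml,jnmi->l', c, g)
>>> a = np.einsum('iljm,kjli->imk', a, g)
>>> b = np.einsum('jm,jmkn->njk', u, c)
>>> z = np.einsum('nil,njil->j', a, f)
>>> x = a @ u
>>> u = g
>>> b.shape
(17, 17, 5)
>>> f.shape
(3, 5, 3, 17)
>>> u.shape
(17, 3, 5, 3)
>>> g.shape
(17, 3, 5, 3)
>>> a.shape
(3, 3, 17)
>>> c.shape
(17, 3, 5, 17)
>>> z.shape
(5,)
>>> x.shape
(3, 3, 3)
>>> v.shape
(17,)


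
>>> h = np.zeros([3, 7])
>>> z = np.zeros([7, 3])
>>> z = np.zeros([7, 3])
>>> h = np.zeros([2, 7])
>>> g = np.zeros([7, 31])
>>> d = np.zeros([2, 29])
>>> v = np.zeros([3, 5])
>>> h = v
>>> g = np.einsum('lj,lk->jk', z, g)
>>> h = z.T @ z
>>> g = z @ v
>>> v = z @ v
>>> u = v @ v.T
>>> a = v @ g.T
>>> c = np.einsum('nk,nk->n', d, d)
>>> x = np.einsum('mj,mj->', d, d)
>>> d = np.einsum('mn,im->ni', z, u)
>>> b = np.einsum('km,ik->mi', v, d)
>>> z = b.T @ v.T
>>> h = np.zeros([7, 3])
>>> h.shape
(7, 3)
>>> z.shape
(3, 7)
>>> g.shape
(7, 5)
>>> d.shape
(3, 7)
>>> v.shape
(7, 5)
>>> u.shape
(7, 7)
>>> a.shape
(7, 7)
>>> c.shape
(2,)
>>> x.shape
()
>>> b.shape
(5, 3)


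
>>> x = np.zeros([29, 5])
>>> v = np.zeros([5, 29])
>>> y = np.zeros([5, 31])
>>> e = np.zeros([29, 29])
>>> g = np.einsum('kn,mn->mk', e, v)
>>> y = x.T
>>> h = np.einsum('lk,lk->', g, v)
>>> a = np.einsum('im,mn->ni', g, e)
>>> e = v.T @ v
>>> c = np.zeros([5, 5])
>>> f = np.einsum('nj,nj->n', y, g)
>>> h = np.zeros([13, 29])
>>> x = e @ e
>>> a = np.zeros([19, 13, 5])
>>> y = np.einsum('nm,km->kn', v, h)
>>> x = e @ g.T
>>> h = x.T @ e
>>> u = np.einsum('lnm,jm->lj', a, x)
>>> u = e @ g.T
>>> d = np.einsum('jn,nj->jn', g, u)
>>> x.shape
(29, 5)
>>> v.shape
(5, 29)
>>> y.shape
(13, 5)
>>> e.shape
(29, 29)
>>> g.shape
(5, 29)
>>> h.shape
(5, 29)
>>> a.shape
(19, 13, 5)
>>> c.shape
(5, 5)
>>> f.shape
(5,)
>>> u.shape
(29, 5)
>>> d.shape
(5, 29)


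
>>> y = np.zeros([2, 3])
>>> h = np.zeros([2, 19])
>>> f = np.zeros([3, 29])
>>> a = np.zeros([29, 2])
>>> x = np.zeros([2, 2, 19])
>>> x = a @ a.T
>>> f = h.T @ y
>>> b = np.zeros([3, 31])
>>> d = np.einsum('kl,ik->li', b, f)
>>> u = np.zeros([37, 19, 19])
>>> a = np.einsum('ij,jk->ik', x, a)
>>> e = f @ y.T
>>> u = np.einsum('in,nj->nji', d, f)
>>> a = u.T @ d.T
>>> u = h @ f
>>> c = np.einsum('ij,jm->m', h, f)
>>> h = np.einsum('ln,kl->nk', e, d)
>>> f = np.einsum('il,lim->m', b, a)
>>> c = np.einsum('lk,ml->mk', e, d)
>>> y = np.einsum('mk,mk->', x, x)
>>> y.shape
()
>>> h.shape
(2, 31)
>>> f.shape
(31,)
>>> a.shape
(31, 3, 31)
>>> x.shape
(29, 29)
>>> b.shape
(3, 31)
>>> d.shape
(31, 19)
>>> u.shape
(2, 3)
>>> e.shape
(19, 2)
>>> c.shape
(31, 2)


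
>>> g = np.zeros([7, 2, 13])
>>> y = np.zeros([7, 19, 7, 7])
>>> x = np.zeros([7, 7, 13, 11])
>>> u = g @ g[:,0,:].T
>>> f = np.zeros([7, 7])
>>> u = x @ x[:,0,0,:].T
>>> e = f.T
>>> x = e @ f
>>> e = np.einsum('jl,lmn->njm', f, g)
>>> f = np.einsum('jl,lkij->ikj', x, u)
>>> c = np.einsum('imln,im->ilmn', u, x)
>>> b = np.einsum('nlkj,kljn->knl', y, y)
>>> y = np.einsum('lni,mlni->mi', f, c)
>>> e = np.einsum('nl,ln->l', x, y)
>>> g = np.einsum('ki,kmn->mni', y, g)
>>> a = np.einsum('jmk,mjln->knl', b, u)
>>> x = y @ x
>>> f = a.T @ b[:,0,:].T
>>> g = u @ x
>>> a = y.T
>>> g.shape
(7, 7, 13, 7)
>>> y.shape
(7, 7)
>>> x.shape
(7, 7)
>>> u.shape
(7, 7, 13, 7)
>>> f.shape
(13, 7, 7)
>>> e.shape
(7,)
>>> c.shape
(7, 13, 7, 7)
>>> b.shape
(7, 7, 19)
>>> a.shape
(7, 7)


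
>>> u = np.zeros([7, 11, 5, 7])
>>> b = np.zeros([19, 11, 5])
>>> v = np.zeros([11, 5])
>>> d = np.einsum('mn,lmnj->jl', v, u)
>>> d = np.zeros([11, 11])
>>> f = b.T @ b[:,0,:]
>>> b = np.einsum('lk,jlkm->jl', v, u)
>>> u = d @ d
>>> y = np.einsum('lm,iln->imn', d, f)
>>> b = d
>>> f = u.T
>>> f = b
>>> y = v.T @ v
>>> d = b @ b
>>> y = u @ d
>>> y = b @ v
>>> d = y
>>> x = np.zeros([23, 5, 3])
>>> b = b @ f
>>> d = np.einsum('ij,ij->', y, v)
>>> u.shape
(11, 11)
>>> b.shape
(11, 11)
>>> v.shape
(11, 5)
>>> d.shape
()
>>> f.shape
(11, 11)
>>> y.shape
(11, 5)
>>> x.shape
(23, 5, 3)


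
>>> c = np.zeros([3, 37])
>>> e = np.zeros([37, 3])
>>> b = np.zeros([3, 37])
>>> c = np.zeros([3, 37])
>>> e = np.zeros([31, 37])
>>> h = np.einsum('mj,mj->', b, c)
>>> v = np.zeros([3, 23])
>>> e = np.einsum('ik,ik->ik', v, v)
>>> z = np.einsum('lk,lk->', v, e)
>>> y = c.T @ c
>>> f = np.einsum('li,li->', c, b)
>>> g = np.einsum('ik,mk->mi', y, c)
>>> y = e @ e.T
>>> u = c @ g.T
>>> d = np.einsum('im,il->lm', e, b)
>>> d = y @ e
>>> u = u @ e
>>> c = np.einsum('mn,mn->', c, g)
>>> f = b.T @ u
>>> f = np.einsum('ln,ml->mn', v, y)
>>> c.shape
()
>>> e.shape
(3, 23)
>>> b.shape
(3, 37)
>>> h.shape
()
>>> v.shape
(3, 23)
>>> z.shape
()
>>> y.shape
(3, 3)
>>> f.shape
(3, 23)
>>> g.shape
(3, 37)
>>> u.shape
(3, 23)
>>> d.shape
(3, 23)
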